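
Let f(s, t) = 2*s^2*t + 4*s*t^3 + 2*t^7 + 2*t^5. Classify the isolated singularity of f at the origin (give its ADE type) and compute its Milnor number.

Type D8, Milnor number mu = 8.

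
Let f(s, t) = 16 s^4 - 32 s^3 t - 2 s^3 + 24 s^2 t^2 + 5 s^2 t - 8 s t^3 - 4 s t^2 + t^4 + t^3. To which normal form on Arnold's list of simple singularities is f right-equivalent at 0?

The Hessian of f at 0 has rank 0. Corank 2; j^3 = -(s - t)^2*(2*s - t) has shape L^2 M (L != M), so D-series; mu = 5 gives D_5.

D5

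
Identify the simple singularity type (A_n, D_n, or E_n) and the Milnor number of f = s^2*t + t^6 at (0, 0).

Type D_{7}, Milnor number mu = 7.

The Hessian of f at 0 is [[0, 0], [0, 0]] with rank 0, so corank 2. A Groebner basis of the Jacobian ideal J(f) in C{s,t} is {s^2/6 + t^5, s^3, s*t}; counting standard monomials gives mu = 7. Corank 2; j^3 = s^2*t has shape L^2 M (L != M), so D-series; mu = 7 gives D_7.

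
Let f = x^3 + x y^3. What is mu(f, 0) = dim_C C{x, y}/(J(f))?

The Hessian of f at 0 has rank 0. Corank 2; j^3 = x^3 is a perfect cube, so E-series; the 4-jet and mu = 7 give E_7.

7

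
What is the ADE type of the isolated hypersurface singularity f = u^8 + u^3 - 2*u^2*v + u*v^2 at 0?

D_{9}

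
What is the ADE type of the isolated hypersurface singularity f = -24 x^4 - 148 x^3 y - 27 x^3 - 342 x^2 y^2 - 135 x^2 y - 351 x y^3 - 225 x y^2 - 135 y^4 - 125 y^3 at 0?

E7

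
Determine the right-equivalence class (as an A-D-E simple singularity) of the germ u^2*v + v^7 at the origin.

D_{8}

The Hessian of f at 0 has rank 0. Corank 2; j^3 = u^2*v has shape L^2 M (L != M), so D-series; mu = 8 gives D_8.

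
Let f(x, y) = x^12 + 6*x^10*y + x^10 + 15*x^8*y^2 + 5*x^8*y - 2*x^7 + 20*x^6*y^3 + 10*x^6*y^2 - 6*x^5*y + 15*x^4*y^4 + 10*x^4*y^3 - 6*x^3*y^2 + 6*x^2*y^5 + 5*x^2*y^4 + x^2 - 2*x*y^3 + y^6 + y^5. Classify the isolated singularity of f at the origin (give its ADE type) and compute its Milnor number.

Type A4, Milnor number mu = 4.

The Hessian of f at 0 is [[2, 0], [0, 0]] with rank 1, so corank 1. A Groebner basis of the Jacobian ideal J(f) in C{x,y} is {-x + y^3, x^2, x*y}; counting standard monomials gives mu = 4. Corank 1: A-series; mu = 4 gives A_4.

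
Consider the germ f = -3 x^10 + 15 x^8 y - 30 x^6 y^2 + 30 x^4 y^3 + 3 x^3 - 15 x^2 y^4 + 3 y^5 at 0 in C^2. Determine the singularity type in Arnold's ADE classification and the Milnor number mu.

The Hessian of f at 0 has rank 0. Corank 2; j^3 = 3*x^3 is a perfect cube, so E-series; the 5-jet and mu = 8 give E_8.

Type E8, Milnor number mu = 8.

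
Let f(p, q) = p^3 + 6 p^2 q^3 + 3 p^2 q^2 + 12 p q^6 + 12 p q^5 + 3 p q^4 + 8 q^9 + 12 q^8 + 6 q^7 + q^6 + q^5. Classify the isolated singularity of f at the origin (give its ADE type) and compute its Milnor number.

The Hessian of f at 0 is [[0, 0], [0, 0]] with rank 0, so corank 2. A Groebner basis of the Jacobian ideal J(f) in C{p,q} is {p^2/4 + p*q^3 + p*q^2/2, q^4, p^3, p^2*q - p^2/2 - p*q^2}; counting standard monomials gives mu = 8. Corank 2; j^3 = p^3 is a perfect cube, so E-series; the 5-jet and mu = 8 give E_8.

Type E_8, Milnor number mu = 8.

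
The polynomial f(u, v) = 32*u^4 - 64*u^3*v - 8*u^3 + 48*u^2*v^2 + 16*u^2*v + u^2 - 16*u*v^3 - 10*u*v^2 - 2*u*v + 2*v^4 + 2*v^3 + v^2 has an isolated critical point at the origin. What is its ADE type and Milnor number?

Type A_{3}, Milnor number mu = 3.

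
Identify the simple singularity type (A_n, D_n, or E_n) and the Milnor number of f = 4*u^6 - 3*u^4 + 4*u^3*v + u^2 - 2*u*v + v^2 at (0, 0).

The Hessian of f at 0 is [[2, -2], [-2, 2]] with rank 1, so corank 1. A Groebner basis of the Jacobian ideal J(f) in C{u,v} is {v^3, u - v}; counting standard monomials gives mu = 3. Corank 1: A-series; mu = 3 gives A_3.

Type A_3, Milnor number mu = 3.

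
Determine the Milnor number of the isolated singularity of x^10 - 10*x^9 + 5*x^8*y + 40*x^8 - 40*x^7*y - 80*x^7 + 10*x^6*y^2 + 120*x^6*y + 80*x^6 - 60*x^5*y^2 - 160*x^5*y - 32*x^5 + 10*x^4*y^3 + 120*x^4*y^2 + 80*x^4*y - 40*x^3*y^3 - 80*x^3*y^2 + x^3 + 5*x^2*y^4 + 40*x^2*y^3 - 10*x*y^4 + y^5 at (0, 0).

8

The Hessian of f at 0 is [[0, 0], [0, 0]] with rank 0, so corank 2. A Groebner basis of the Jacobian ideal J(f) in C{x,y} is {y^5, x*y^3 - y^4/8, x^2}; counting standard monomials gives mu = 8. Corank 2; j^3 = x^3 is a perfect cube, so E-series; the 5-jet and mu = 8 give E_8.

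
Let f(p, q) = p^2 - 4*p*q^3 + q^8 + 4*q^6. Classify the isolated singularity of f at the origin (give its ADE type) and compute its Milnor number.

The Hessian of f at 0 has rank 1. Corank 1: A-series; mu = 7 gives A_7.

Type A7, Milnor number mu = 7.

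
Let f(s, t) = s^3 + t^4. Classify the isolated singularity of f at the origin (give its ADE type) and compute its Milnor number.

Type E6, Milnor number mu = 6.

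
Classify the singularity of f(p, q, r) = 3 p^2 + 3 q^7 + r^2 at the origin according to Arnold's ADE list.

A6

The Hessian of f at 0 has rank 2. Corank 1: A-series; mu = 6 gives A_6.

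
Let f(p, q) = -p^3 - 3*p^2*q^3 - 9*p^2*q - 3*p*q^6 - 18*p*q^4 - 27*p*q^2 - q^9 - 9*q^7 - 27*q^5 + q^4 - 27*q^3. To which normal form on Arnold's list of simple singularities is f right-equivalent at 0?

The Hessian of f at 0 is [[0, 0], [0, 0]] with rank 0, so corank 2. A Groebner basis of the Jacobian ideal J(f) in C{p,q} is {q^3, p^2 + 6*p*q + 9*q^2}; counting standard monomials gives mu = 6. Corank 2; j^3 = -(p + 3*q)^3 is a perfect cube, so E-series; the 4-jet and mu = 6 give E_6.

E_{6}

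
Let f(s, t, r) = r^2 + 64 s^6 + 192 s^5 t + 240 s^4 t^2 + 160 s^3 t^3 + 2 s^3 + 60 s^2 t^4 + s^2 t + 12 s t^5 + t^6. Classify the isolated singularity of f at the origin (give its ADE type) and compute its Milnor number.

The Hessian of f at 0 has rank 1. Corank 2; j^3 = s^2*(2*s + t) has shape L^2 M (L != M), so D-series; mu = 7 gives D_7.

Type D_{7}, Milnor number mu = 7.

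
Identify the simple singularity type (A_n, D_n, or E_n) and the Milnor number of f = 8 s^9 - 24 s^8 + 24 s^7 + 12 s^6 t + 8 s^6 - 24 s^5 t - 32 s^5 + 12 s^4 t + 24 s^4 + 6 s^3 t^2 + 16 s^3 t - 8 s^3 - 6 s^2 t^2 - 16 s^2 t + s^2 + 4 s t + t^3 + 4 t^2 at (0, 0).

Type A2, Milnor number mu = 2.

The Hessian of f at 0 is [[2, 4], [4, 8]] with rank 1, so corank 1. A Groebner basis of the Jacobian ideal J(f) in C{s,t} is {t^2, s + 2*t}; counting standard monomials gives mu = 2. Corank 1: A-series; mu = 2 gives A_2.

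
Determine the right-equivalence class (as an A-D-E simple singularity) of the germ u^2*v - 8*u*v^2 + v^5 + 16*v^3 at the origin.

D6

The Hessian of f at 0 has rank 0. Corank 2; j^3 = v*(u - 4*v)^2 has shape L^2 M (L != M), so D-series; mu = 6 gives D_6.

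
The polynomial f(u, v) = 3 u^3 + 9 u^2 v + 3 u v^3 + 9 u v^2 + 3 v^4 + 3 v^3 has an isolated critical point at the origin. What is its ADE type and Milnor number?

Type E_7, Milnor number mu = 7.

The Hessian of f at 0 is [[0, 0], [0, 0]] with rank 0, so corank 2. A Groebner basis of the Jacobian ideal J(f) in C{u,v} is {u^3 + 3*u^2*v + 6*u^2 + 12*u*v + 6*v^2, -3*u^2 + u*v^2 - 6*u*v - 3*v^2, 3*u^2 + 6*u*v + v^3 + 3*v^2}; counting standard monomials gives mu = 7. Corank 2; j^3 = 3*(u + v)^3 is a perfect cube, so E-series; the 4-jet and mu = 7 give E_7.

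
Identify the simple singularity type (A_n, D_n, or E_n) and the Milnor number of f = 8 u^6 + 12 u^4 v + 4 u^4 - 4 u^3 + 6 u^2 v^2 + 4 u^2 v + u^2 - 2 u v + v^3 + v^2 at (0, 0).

Type A_{2}, Milnor number mu = 2.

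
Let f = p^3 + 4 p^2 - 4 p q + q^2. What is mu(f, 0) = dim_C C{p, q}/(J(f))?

2

The Hessian of f at 0 has rank 1. Corank 1: A-series; mu = 2 gives A_2.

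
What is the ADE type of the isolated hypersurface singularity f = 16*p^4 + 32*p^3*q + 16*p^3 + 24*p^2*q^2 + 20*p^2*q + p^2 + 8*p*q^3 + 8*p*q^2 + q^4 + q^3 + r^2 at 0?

A_2

The Hessian of f at 0 has rank 2. Corank 1: A-series; mu = 2 gives A_2.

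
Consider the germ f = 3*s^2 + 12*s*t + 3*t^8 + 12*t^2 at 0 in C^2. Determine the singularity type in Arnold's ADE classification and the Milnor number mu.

The Hessian of f at 0 has rank 1. Corank 1: A-series; mu = 7 gives A_7.

Type A7, Milnor number mu = 7.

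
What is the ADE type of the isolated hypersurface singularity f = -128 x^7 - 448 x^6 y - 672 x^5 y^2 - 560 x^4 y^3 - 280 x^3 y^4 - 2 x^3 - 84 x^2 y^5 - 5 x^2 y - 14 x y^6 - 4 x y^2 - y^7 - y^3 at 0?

The Hessian of f at 0 has rank 0. Corank 2; j^3 = -(x + y)^2*(2*x + y) has shape L^2 M (L != M), so D-series; mu = 8 gives D_8.

D_8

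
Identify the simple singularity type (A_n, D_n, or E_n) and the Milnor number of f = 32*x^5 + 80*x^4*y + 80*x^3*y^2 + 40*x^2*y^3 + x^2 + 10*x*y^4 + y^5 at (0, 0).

Type A4, Milnor number mu = 4.

The Hessian of f at 0 has rank 1. Corank 1: A-series; mu = 4 gives A_4.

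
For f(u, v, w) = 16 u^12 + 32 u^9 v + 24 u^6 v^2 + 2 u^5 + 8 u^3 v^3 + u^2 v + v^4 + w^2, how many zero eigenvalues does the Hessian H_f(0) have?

The Hessian at 0 is [[0, 0, 0], [0, 0, 0], [0, 0, 2]] of rank 1; hence corank 2.

2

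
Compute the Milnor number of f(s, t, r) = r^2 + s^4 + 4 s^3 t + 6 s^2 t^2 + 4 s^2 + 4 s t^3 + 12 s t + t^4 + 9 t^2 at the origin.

3

The Hessian of f at 0 has rank 2. Corank 1: A-series; mu = 3 gives A_3.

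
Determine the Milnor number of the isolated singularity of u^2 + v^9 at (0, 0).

The Hessian of f at 0 is [[2, 0], [0, 0]] with rank 1, so corank 1. A Groebner basis of the Jacobian ideal J(f) in C{u,v} is {v^8, u}; counting standard monomials gives mu = 8. Corank 1: A-series; mu = 8 gives A_8.

8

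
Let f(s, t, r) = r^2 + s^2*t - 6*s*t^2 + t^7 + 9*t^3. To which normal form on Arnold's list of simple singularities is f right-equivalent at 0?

D_8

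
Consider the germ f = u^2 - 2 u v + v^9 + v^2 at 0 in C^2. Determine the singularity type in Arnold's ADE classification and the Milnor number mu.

Type A_{8}, Milnor number mu = 8.

The Hessian of f at 0 is [[2, -2], [-2, 2]] with rank 1, so corank 1. A Groebner basis of the Jacobian ideal J(f) in C{u,v} is {v^8, u - v}; counting standard monomials gives mu = 8. Corank 1: A-series; mu = 8 gives A_8.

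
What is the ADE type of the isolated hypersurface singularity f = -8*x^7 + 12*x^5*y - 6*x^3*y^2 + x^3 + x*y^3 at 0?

E7

The Hessian of f at 0 is [[0, 0], [0, 0]] with rank 0, so corank 2. A Groebner basis of the Jacobian ideal J(f) in C{x,y} is {x^3, x*y^2, 3*x^2 + y^3}; counting standard monomials gives mu = 7. Corank 2; j^3 = x^3 is a perfect cube, so E-series; the 4-jet and mu = 7 give E_7.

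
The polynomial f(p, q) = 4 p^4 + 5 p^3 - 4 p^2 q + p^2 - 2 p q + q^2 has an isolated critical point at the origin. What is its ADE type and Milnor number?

The Hessian of f at 0 has rank 1. Corank 1: A-series; mu = 2 gives A_2.

Type A_{2}, Milnor number mu = 2.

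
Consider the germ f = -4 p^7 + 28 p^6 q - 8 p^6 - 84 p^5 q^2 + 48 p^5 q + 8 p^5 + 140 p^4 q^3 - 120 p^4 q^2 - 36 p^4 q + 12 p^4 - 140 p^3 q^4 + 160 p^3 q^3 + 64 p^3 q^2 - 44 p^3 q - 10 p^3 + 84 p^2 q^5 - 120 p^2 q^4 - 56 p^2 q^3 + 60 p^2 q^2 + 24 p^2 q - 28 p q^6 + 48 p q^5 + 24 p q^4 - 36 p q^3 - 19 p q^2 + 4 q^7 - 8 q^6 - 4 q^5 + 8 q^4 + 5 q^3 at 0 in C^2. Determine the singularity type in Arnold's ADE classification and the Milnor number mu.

Type D4, Milnor number mu = 4.

The Hessian of f at 0 has rank 0. Corank 2; j^3 = -(p - q)*(10*p^2 - 14*p*q + 5*q^2) splits into three distinct lines over C (the quadratic factor has nonzero discriminant), so D_4.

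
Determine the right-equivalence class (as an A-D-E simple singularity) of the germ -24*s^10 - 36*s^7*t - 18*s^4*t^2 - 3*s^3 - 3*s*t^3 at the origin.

The Hessian of f at 0 is [[0, 0], [0, 0]] with rank 0, so corank 2. A Groebner basis of the Jacobian ideal J(f) in C{s,t} is {s^3, s*t^2, 3*s^2 + t^3}; counting standard monomials gives mu = 7. Corank 2; j^3 = -3*s^3 is a perfect cube, so E-series; the 4-jet and mu = 7 give E_7.

E_{7}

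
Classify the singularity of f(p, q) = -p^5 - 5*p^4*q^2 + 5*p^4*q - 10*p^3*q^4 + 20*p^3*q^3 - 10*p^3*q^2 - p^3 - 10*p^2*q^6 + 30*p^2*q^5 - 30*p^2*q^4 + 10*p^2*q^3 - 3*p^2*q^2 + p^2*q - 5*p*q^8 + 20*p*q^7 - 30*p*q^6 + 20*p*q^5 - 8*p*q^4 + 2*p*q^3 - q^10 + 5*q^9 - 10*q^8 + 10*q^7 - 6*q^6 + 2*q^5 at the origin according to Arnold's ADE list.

The Hessian of f at 0 is [[0, 0], [0, 0]] with rank 0, so corank 2. A Groebner basis of the Jacobian ideal J(f) in C{p,q} is {p^3, p^2*q, -p^2/4 + p*q^2, -5*p^2/4 + p*q + q^3}; counting standard monomials gives mu = 6. Corank 2; j^3 = -p^2*(p - q) has shape L^2 M (L != M), so D-series; mu = 6 gives D_6.

D_6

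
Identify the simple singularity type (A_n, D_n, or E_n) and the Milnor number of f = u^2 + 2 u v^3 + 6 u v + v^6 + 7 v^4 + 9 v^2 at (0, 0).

The Hessian of f at 0 is [[2, 6], [6, 18]] with rank 1, so corank 1. A Groebner basis of the Jacobian ideal J(f) in C{u,v} is {v^3, u + 3*v}; counting standard monomials gives mu = 3. Corank 1: A-series; mu = 3 gives A_3.

Type A_{3}, Milnor number mu = 3.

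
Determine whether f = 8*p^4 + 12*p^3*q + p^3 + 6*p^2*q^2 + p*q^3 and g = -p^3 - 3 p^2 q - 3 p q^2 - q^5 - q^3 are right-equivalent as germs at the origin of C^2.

No.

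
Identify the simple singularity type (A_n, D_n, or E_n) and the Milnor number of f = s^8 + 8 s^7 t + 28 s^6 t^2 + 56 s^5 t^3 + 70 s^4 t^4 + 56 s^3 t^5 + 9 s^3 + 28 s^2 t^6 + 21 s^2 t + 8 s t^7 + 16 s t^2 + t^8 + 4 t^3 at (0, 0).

The Hessian of f at 0 has rank 0. Corank 2; j^3 = (s + t)*(3*s + 2*t)^2 has shape L^2 M (L != M), so D-series; mu = 9 gives D_9.

Type D_9, Milnor number mu = 9.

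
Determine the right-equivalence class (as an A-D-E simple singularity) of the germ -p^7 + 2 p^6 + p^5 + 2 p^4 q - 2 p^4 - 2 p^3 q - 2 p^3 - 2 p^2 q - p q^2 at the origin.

The Hessian of f at 0 has rank 0. Corank 2; j^3 = -p*(2*p^2 + 2*p*q + q^2) splits into three distinct lines over C (the quadratic factor has nonzero discriminant), so D_4.

D4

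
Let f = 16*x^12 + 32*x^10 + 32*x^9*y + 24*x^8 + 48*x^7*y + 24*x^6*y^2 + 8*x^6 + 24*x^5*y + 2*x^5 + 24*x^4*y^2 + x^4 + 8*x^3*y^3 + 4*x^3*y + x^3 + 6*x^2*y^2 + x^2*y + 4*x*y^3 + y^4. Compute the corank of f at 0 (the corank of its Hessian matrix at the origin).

2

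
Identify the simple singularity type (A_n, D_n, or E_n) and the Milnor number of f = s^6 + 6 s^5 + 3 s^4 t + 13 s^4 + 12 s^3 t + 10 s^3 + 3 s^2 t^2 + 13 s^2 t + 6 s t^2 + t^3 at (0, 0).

The Hessian of f at 0 is [[0, 0], [0, 0]] with rank 0, so corank 2. A Groebner basis of the Jacobian ideal J(f) in C{s,t} is {t^3, s^2 - 3*t^2/11, s*t + 6*t^2/11}; counting standard monomials gives mu = 4. Corank 2; j^3 = (2*s + t)*(5*s^2 + 4*s*t + t^2) splits into three distinct lines over C (the quadratic factor has nonzero discriminant), so D_4.

Type D_{4}, Milnor number mu = 4.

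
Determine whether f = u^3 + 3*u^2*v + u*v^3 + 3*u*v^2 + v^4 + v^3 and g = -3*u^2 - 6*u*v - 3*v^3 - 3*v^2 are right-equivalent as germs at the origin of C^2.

The Hessian of f at 0 is [[0, 0], [0, 0]] with rank 0, so corank 2. A Groebner basis of the Jacobian ideal J(f) in C{u,v} is {u^3 + 3*u^2*v + 6*u^2 + 12*u*v + 6*v^2, -3*u^2 + u*v^2 - 6*u*v - 3*v^2, 3*u^2 + 6*u*v + v^3 + 3*v^2}; counting standard monomials gives mu = 7. Corank 2; j^3 = (u + v)^3 is a perfect cube, so E-series; the 4-jet and mu = 7 give E_7. The Hessian of g at 0 is [[-6, -6], [-6, -6]] with rank 1, so corank 1. A Groebner basis of the Jacobian ideal J(g) in C{u,v} is {v^2, u + v}; counting standard monomials gives mu = 2. Corank 1: A-series; mu = 2 gives A_2. f is E_7 but g is A_2, hence not right-equivalent.

No.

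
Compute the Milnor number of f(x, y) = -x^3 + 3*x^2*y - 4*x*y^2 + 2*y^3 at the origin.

4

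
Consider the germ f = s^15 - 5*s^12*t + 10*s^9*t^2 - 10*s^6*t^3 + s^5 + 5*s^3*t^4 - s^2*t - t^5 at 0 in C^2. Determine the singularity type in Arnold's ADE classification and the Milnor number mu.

The Hessian of f at 0 is [[0, 0], [0, 0]] with rank 0, so corank 2. A Groebner basis of the Jacobian ideal J(f) in C{s,t} is {s^2/5 + t^4, s^3, s*t}; counting standard monomials gives mu = 6. Corank 2; j^3 = -s^2*t has shape L^2 M (L != M), so D-series; mu = 6 gives D_6.

Type D_6, Milnor number mu = 6.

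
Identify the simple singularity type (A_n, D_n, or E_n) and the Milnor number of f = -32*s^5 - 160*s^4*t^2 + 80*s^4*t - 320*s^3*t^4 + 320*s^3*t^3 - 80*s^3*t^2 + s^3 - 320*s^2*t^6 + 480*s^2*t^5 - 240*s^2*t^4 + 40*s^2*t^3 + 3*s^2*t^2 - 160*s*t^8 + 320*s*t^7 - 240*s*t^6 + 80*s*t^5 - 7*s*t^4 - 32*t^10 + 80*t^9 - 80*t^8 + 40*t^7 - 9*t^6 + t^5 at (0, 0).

The Hessian of f at 0 is [[0, 0], [0, 0]] with rank 0, so corank 2. A Groebner basis of the Jacobian ideal J(f) in C{s,t} is {s^2/8 + s*t^3 + s*t^2/4, s^2 + 2*s*t^2 + t^4, s^3, s^2*t - s^2/4 - s*t^2/2}; counting standard monomials gives mu = 8. Corank 2; j^3 = s^3 is a perfect cube, so E-series; the 5-jet and mu = 8 give E_8.

Type E_{8}, Milnor number mu = 8.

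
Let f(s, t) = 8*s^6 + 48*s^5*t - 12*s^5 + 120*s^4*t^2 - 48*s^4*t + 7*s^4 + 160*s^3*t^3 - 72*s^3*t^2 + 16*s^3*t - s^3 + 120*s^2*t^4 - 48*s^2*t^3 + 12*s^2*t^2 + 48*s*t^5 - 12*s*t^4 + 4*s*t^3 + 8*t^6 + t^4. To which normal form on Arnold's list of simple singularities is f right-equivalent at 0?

E6

The Hessian of f at 0 has rank 0. Corank 2; j^3 = -s^3 is a perfect cube, so E-series; the 4-jet and mu = 6 give E_6.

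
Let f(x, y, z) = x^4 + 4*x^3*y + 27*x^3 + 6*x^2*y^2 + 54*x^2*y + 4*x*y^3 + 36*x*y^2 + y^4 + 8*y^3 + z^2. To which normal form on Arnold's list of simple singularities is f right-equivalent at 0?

The Hessian of f at 0 has rank 1. Corank 2; j^3 = (3*x + 2*y)^3 is a perfect cube, so E-series; the 4-jet and mu = 6 give E_6.

E_{6}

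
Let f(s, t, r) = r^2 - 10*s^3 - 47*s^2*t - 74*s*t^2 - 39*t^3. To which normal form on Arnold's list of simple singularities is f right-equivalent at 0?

D4

The Hessian of f at 0 has rank 1. Corank 2; j^3 = -(2*s + 3*t)*(5*s^2 + 16*s*t + 13*t^2) splits into three distinct lines over C (the quadratic factor has nonzero discriminant), so D_4.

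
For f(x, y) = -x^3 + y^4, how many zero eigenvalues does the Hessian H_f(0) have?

Hessian at 0 has rank 0.

2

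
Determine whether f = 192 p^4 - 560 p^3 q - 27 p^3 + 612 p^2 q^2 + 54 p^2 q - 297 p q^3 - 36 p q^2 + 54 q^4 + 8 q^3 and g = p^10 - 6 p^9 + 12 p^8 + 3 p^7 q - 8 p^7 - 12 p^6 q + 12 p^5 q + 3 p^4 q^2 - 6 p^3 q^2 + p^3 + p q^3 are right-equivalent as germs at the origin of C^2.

Yes.

The Hessian of f at 0 has rank 0. Corank 2; j^3 = -(3*p - 2*q)^3 is a perfect cube, so E-series; the 4-jet and mu = 7 give E_7. The Hessian of g at 0 has rank 0. Corank 2; j^3 = p^3 is a perfect cube, so E-series; the 4-jet and mu = 7 give E_7. Both have type E_7, hence right-equivalent.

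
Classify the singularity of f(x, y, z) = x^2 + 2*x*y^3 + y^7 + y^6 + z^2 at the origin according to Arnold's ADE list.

The Hessian of f at 0 is [[2, 0, 0], [0, 0, 0], [0, 0, 2]] with rank 2, so corank 1. A Groebner basis of the Jacobian ideal J(f) in C{x,y,z} is {x + y^3, x^2, z}; counting standard monomials gives mu = 6. Corank 1: A-series; mu = 6 gives A_6.

A_{6}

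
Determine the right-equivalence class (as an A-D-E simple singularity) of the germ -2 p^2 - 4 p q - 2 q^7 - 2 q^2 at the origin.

The Hessian of f at 0 has rank 1. Corank 1: A-series; mu = 6 gives A_6.

A_6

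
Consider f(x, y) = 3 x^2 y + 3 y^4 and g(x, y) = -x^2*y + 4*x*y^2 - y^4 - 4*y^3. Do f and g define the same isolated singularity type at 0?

The Hessian of f at 0 is [[0, 0], [0, 0]] with rank 0, so corank 2. A Groebner basis of the Jacobian ideal J(f) in C{x,y} is {x^3, x^2/4 + y^3, x*y}; counting standard monomials gives mu = 5. Corank 2; j^3 = 3*x^2*y has shape L^2 M (L != M), so D-series; mu = 5 gives D_5. The Hessian of g at 0 is [[0, 0], [0, 0]] with rank 0, so corank 2. A Groebner basis of the Jacobian ideal J(g) in C{x,y} is {x^3 + 2*x^2 - 8*y^2, x^2/4 + y^3 - y^2, x*y - 2*y^2}; counting standard monomials gives mu = 5. Corank 2; j^3 = -y*(x - 2*y)^2 has shape L^2 M (L != M), so D-series; mu = 5 gives D_5. Both have type D_5, hence right-equivalent.

Yes.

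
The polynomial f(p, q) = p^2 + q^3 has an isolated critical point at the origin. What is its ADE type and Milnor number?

Type A_2, Milnor number mu = 2.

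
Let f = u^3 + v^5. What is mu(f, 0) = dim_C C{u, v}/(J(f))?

8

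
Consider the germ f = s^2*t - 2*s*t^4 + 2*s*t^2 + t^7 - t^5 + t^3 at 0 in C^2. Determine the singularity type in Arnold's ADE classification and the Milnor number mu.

Type D6, Milnor number mu = 6.

The Hessian of f at 0 has rank 0. Corank 2; j^3 = t*(s + t)^2 has shape L^2 M (L != M), so D-series; mu = 6 gives D_6.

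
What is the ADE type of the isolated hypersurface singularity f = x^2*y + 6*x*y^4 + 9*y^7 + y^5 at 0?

D_{6}

The Hessian of f at 0 is [[0, 0], [0, 0]] with rank 0, so corank 2. A Groebner basis of the Jacobian ideal J(f) in C{x,y} is {x*y/3 + y^4, x*y^2, x^2 - 5*x*y/3}; counting standard monomials gives mu = 6. Corank 2; j^3 = x^2*y has shape L^2 M (L != M), so D-series; mu = 6 gives D_6.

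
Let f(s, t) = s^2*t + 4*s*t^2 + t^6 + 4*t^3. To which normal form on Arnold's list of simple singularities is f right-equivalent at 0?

D_7

The Hessian of f at 0 has rank 0. Corank 2; j^3 = t*(s + 2*t)^2 has shape L^2 M (L != M), so D-series; mu = 7 gives D_7.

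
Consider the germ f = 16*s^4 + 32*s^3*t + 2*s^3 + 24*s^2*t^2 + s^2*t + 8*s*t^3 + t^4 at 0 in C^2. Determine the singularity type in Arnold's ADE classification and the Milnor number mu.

Type D_5, Milnor number mu = 5.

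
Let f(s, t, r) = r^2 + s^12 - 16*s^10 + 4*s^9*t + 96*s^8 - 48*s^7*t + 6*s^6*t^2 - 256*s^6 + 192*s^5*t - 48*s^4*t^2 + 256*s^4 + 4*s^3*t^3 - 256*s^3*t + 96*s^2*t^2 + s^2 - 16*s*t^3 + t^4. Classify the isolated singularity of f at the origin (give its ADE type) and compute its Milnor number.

The Hessian of f at 0 has rank 2. Corank 1: A-series; mu = 3 gives A_3.

Type A3, Milnor number mu = 3.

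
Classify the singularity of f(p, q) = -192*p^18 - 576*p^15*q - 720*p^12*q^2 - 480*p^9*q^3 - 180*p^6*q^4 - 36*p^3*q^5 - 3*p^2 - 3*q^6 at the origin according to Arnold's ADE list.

A_5

The Hessian of f at 0 has rank 1. Corank 1: A-series; mu = 5 gives A_5.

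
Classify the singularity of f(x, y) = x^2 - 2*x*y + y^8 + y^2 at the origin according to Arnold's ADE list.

A_7

The Hessian of f at 0 has rank 1. Corank 1: A-series; mu = 7 gives A_7.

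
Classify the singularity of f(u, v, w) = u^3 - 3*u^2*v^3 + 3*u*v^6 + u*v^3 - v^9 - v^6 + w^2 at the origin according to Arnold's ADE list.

E7

The Hessian of f at 0 has rank 1. Corank 2; j^3 = u^3 is a perfect cube, so E-series; the 4-jet and mu = 7 give E_7.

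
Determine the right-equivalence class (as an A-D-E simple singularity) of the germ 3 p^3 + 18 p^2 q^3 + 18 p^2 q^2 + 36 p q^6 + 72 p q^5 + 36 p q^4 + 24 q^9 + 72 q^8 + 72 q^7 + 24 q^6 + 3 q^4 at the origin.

E_6

The Hessian of f at 0 has rank 0. Corank 2; j^3 = 3*p^3 is a perfect cube, so E-series; the 4-jet and mu = 6 give E_6.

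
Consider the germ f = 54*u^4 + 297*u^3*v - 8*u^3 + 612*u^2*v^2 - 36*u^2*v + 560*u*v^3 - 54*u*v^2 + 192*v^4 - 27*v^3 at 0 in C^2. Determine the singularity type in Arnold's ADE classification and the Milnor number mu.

Type E_{7}, Milnor number mu = 7.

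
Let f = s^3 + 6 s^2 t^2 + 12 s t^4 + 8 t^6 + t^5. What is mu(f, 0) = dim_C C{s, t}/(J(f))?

The Hessian of f at 0 has rank 0. Corank 2; j^3 = s^3 is a perfect cube, so E-series; the 5-jet and mu = 8 give E_8.

8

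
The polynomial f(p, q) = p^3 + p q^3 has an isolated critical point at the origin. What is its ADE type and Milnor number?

The Hessian of f at 0 is [[0, 0], [0, 0]] with rank 0, so corank 2. A Groebner basis of the Jacobian ideal J(f) in C{p,q} is {p^3, p*q^2, 3*p^2 + q^3}; counting standard monomials gives mu = 7. Corank 2; j^3 = p^3 is a perfect cube, so E-series; the 4-jet and mu = 7 give E_7.

Type E7, Milnor number mu = 7.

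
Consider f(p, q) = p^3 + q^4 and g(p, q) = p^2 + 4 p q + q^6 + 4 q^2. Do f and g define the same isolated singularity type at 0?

No.

The Hessian of f at 0 has rank 0. Corank 2; j^3 = p^3 is a perfect cube, so E-series; the 4-jet and mu = 6 give E_6. The Hessian of g at 0 has rank 1. Corank 1: A-series; mu = 5 gives A_5. f is E_6 but g is A_5, hence not right-equivalent.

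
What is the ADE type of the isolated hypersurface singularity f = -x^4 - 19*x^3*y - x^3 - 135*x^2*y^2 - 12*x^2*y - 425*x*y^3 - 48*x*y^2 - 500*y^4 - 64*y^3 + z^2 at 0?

E_{7}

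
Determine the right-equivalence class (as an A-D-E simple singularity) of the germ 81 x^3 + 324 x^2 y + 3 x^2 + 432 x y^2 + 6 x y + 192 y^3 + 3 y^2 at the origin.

A_{2}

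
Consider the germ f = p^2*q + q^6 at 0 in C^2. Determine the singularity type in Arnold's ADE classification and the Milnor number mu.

Type D7, Milnor number mu = 7.

The Hessian of f at 0 has rank 0. Corank 2; j^3 = p^2*q has shape L^2 M (L != M), so D-series; mu = 7 gives D_7.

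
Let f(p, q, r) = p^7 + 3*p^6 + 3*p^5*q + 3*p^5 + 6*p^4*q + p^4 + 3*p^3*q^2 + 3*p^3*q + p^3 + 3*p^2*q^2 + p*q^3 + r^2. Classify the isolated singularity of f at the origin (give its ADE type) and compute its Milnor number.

The Hessian of f at 0 is [[0, 0, 0], [0, 0, 0], [0, 0, 2]] with rank 1, so corank 2. A Groebner basis of the Jacobian ideal J(f) in C{p,q,r} is {3*p^2 + q^4 + q^3, p^3, p^2*q - p^2 - q^3/3, 2*p^2 + p*q^2 + 2*q^3/3, r}; counting standard monomials gives mu = 7. Corank 2; j^3 = p^3 is a perfect cube, so E-series; the 4-jet and mu = 7 give E_7.

Type E_{7}, Milnor number mu = 7.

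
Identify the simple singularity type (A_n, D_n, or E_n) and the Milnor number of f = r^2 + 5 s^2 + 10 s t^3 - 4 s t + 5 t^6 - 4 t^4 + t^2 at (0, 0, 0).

Type A_{1}, Milnor number mu = 1.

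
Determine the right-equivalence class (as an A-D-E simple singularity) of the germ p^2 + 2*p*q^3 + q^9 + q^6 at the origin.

A8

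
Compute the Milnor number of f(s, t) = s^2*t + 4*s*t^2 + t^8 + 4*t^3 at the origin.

9

The Hessian of f at 0 has rank 0. Corank 2; j^3 = t*(s + 2*t)^2 has shape L^2 M (L != M), so D-series; mu = 9 gives D_9.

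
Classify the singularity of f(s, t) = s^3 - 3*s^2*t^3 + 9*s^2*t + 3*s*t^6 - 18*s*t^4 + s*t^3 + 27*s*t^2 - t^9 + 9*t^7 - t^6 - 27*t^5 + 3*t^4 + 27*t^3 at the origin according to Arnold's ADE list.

E7

The Hessian of f at 0 has rank 0. Corank 2; j^3 = (s + 3*t)^3 is a perfect cube, so E-series; the 4-jet and mu = 7 give E_7.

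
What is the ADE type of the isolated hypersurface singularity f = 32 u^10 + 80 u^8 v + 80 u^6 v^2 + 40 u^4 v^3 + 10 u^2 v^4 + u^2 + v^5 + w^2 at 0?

A_{4}

The Hessian of f at 0 has rank 2. Corank 1: A-series; mu = 4 gives A_4.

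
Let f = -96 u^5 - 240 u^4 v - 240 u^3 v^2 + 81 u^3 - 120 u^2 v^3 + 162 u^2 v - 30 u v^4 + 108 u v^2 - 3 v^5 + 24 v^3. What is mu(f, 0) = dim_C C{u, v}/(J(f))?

8

The Hessian of f at 0 is [[0, 0], [0, 0]] with rank 0, so corank 2. A Groebner basis of the Jacobian ideal J(f) in C{u,v} is {v^5, u*v^3 + 5*v^4/8, u^2 + 4*u*v/3 + 4*v^2/9}; counting standard monomials gives mu = 8. Corank 2; j^3 = 3*(3*u + 2*v)^3 is a perfect cube, so E-series; the 5-jet and mu = 8 give E_8.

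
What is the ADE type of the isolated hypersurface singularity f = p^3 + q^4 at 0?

E_6

The Hessian of f at 0 has rank 0. Corank 2; j^3 = p^3 is a perfect cube, so E-series; the 4-jet and mu = 6 give E_6.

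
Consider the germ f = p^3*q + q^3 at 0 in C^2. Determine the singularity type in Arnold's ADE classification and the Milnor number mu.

Type E_7, Milnor number mu = 7.

The Hessian of f at 0 has rank 0. Corank 2; j^3 = q^3 is a perfect cube, so E-series; the 4-jet and mu = 7 give E_7.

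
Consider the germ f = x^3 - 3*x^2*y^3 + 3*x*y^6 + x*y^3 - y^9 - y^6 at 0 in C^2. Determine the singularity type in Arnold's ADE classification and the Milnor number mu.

Type E_7, Milnor number mu = 7.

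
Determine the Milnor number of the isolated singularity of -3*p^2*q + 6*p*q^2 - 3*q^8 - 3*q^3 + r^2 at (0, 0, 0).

9

The Hessian of f at 0 has rank 1. Corank 2; j^3 = -3*q*(p - q)^2 has shape L^2 M (L != M), so D-series; mu = 9 gives D_9.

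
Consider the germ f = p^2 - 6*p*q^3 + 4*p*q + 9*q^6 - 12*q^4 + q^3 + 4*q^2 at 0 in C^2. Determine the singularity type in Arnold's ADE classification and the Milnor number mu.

Type A_{2}, Milnor number mu = 2.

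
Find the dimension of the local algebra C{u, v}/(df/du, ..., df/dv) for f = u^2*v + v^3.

The Hessian of f at 0 is [[0, 0], [0, 0]] with rank 0, so corank 2. A Groebner basis of the Jacobian ideal J(f) in C{u,v} is {v^3, u^2 + 3*v^2, u*v}; counting standard monomials gives mu = 4. Corank 2; j^3 = v*(u^2 + v^2) splits into three distinct lines over C (the quadratic factor has nonzero discriminant), so D_4.

4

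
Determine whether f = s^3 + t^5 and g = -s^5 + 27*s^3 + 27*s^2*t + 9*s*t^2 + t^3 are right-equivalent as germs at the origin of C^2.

The Hessian of f at 0 has rank 0. Corank 2; j^3 = s^3 is a perfect cube, so E-series; the 5-jet and mu = 8 give E_8. The Hessian of g at 0 has rank 0. Corank 2; j^3 = (3*s + t)^3 is a perfect cube, so E-series; the 5-jet and mu = 8 give E_8. Both have type E_8, hence right-equivalent.

Yes.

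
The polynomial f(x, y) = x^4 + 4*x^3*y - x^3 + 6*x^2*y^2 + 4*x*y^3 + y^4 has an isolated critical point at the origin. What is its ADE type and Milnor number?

Type E_6, Milnor number mu = 6.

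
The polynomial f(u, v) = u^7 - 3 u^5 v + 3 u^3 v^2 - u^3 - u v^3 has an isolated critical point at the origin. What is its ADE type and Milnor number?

Type E_{7}, Milnor number mu = 7.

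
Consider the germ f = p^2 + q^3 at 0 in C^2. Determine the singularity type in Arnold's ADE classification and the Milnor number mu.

Type A_2, Milnor number mu = 2.

The Hessian of f at 0 has rank 1. Corank 1: A-series; mu = 2 gives A_2.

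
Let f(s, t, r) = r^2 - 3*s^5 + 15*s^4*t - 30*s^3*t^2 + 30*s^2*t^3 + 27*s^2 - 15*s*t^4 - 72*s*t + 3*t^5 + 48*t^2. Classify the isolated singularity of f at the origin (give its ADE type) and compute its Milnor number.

Type A4, Milnor number mu = 4.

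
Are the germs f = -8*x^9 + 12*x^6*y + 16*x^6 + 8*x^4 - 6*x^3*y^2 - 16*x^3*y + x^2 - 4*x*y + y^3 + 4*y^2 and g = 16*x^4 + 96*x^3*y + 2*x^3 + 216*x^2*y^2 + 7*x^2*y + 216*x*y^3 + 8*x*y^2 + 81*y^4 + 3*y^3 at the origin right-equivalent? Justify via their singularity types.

No.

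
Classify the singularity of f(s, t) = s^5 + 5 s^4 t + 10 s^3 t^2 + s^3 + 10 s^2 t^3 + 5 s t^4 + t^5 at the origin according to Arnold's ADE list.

The Hessian of f at 0 has rank 0. Corank 2; j^3 = s^3 is a perfect cube, so E-series; the 5-jet and mu = 8 give E_8.

E_{8}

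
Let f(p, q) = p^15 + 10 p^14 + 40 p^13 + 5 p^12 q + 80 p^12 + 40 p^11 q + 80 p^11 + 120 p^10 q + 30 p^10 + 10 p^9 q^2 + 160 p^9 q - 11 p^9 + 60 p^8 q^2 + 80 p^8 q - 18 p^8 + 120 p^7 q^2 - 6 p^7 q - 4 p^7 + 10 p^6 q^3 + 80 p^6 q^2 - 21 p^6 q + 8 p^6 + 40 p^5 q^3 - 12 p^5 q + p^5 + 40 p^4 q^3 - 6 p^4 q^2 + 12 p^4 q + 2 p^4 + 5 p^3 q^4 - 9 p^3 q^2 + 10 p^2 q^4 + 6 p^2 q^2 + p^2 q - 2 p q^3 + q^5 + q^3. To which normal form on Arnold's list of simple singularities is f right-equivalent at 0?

D_{4}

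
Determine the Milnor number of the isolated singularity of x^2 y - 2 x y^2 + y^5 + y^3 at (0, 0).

6

The Hessian of f at 0 is [[0, 0], [0, 0]] with rank 0, so corank 2. A Groebner basis of the Jacobian ideal J(f) in C{x,y} is {x^2/5 + y^4 - y^2/5, x^3 - y^3, x*y - y^2}; counting standard monomials gives mu = 6. Corank 2; j^3 = y*(x - y)^2 has shape L^2 M (L != M), so D-series; mu = 6 gives D_6.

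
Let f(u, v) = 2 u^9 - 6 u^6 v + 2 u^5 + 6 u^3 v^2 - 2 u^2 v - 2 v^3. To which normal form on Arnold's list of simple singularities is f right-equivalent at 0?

The Hessian of f at 0 has rank 0. Corank 2; j^3 = -2*v*(u^2 + v^2) splits into three distinct lines over C (the quadratic factor has nonzero discriminant), so D_4.

D_{4}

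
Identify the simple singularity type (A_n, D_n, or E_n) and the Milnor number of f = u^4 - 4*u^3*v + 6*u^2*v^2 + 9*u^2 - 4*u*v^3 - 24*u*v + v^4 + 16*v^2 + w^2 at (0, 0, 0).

Type A_3, Milnor number mu = 3.

The Hessian of f at 0 has rank 2. Corank 1: A-series; mu = 3 gives A_3.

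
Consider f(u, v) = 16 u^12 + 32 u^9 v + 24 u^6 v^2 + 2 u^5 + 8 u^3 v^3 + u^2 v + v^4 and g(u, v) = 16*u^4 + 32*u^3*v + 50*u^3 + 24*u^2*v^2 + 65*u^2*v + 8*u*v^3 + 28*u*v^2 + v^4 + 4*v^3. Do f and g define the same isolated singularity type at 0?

The Hessian of f at 0 is [[0, 0], [0, 0]] with rank 0, so corank 2. A Groebner basis of the Jacobian ideal J(f) in C{u,v} is {u^3, u^2/4 + v^3, u*v}; counting standard monomials gives mu = 5. Corank 2; j^3 = u^2*v has shape L^2 M (L != M), so D-series; mu = 5 gives D_5. The Hessian of g at 0 is [[0, 0], [0, 0]] with rank 0, so corank 2. A Groebner basis of the Jacobian ideal J(g) in C{u,v} is {u*v^2 + 125*u*v/4 + 25*v^2/2, -625*u*v/8 + v^3 - 125*v^2/4, u^2 + 9*u*v/10 + v^2/5}; counting standard monomials gives mu = 5. Corank 2; j^3 = (2*u + v)*(5*u + 2*v)^2 has shape L^2 M (L != M), so D-series; mu = 5 gives D_5. Both have type D_5, hence right-equivalent.

Yes.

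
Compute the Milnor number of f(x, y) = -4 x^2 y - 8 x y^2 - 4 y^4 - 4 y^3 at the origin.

The Hessian of f at 0 has rank 0. Corank 2; j^3 = -4*y*(x + y)^2 has shape L^2 M (L != M), so D-series; mu = 5 gives D_5.

5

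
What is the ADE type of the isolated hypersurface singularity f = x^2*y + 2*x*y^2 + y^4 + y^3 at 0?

D_{5}

The Hessian of f at 0 is [[0, 0], [0, 0]] with rank 0, so corank 2. A Groebner basis of the Jacobian ideal J(f) in C{x,y} is {x^3 - x^2/4 + y^2/4, x^2/4 + y^3 - y^2/4, x*y + y^2}; counting standard monomials gives mu = 5. Corank 2; j^3 = y*(x + y)^2 has shape L^2 M (L != M), so D-series; mu = 5 gives D_5.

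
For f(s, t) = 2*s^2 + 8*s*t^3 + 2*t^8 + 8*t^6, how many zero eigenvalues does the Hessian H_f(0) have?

1

Hessian at 0 has rank 1.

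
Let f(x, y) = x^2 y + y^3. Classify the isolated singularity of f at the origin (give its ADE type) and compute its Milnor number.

The Hessian of f at 0 is [[0, 0], [0, 0]] with rank 0, so corank 2. A Groebner basis of the Jacobian ideal J(f) in C{x,y} is {y^3, x^2 + 3*y^2, x*y}; counting standard monomials gives mu = 4. Corank 2; j^3 = y*(x^2 + y^2) splits into three distinct lines over C (the quadratic factor has nonzero discriminant), so D_4.

Type D_4, Milnor number mu = 4.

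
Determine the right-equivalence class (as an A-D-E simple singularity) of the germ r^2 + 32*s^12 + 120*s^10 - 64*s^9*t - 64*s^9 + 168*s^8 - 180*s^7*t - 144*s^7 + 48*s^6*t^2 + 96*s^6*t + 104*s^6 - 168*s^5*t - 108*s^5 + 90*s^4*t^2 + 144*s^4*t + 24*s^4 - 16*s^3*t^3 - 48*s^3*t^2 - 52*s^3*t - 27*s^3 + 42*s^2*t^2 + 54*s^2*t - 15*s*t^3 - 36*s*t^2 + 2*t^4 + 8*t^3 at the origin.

E7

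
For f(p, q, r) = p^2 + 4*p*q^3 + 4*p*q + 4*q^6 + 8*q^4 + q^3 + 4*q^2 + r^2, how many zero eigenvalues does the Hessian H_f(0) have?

1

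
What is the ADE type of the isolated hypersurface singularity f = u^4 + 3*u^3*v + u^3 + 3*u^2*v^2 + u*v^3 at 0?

E7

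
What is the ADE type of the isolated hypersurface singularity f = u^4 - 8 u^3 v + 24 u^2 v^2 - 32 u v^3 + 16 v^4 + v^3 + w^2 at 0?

E6

The Hessian of f at 0 is [[0, 0, 0], [0, 0, 0], [0, 0, 2]] with rank 1, so corank 2. A Groebner basis of the Jacobian ideal J(f) in C{u,v,w} is {u^3 - 6*u^2*v, v^2, w}; counting standard monomials gives mu = 6. Corank 2; j^3 = v^3 is a perfect cube, so E-series; the 4-jet and mu = 6 give E_6.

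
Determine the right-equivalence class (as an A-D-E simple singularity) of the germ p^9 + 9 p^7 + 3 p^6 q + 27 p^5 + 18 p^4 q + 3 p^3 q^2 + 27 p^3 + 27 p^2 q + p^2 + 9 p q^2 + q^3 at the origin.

A_{2}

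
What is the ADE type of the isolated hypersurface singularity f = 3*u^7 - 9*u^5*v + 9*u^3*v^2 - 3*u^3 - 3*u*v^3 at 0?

The Hessian of f at 0 has rank 0. Corank 2; j^3 = -3*u^3 is a perfect cube, so E-series; the 4-jet and mu = 7 give E_7.

E7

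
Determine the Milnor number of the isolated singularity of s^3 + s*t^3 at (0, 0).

The Hessian of f at 0 has rank 0. Corank 2; j^3 = s^3 is a perfect cube, so E-series; the 4-jet and mu = 7 give E_7.

7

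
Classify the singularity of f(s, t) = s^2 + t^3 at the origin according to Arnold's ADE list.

A2

The Hessian of f at 0 has rank 1. Corank 1: A-series; mu = 2 gives A_2.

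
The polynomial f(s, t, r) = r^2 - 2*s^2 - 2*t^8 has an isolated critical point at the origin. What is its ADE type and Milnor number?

Type A_7, Milnor number mu = 7.

The Hessian of f at 0 has rank 2. Corank 1: A-series; mu = 7 gives A_7.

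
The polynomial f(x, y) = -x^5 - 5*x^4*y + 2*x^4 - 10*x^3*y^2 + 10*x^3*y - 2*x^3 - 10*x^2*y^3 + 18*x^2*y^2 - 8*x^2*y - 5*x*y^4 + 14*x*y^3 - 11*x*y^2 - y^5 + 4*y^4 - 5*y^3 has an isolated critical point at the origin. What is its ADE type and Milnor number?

The Hessian of f at 0 is [[0, 0], [0, 0]] with rank 0, so corank 2. A Groebner basis of the Jacobian ideal J(f) in C{x,y} is {y^3, x^2 + y^2/2, x*y + y^2/2}; counting standard monomials gives mu = 4. Corank 2; j^3 = -(x + y)*(2*x^2 + 6*x*y + 5*y^2) splits into three distinct lines over C (the quadratic factor has nonzero discriminant), so D_4.

Type D_{4}, Milnor number mu = 4.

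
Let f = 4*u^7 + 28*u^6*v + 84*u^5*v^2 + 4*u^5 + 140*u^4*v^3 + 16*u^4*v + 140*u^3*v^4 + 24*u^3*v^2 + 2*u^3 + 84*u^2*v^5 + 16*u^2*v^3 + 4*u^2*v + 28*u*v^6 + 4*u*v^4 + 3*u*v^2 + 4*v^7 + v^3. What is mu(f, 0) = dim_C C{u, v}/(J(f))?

4

The Hessian of f at 0 is [[0, 0], [0, 0]] with rank 0, so corank 2. A Groebner basis of the Jacobian ideal J(f) in C{u,v} is {v^3, u^2 - 3*v^2/2, u*v + 3*v^2/2}; counting standard monomials gives mu = 4. Corank 2; j^3 = (u + v)*(2*u^2 + 2*u*v + v^2) splits into three distinct lines over C (the quadratic factor has nonzero discriminant), so D_4.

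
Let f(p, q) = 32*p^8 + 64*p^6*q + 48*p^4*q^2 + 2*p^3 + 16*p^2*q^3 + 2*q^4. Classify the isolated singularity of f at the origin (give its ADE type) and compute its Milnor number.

Type E_6, Milnor number mu = 6.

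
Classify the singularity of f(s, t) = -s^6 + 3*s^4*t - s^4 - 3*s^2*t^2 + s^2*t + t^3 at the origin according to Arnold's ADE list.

D_4

The Hessian of f at 0 is [[0, 0], [0, 0]] with rank 0, so corank 2. A Groebner basis of the Jacobian ideal J(f) in C{s,t} is {t^3, s^2 + 3*t^2, s*t}; counting standard monomials gives mu = 4. Corank 2; j^3 = t*(s^2 + t^2) splits into three distinct lines over C (the quadratic factor has nonzero discriminant), so D_4.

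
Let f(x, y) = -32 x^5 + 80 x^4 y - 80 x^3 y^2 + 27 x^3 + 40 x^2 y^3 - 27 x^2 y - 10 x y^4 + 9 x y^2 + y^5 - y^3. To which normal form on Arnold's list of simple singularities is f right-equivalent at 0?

The Hessian of f at 0 has rank 0. Corank 2; j^3 = (3*x - y)^3 is a perfect cube, so E-series; the 5-jet and mu = 8 give E_8.

E_{8}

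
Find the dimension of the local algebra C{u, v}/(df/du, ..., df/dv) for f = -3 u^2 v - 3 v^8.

The Hessian of f at 0 has rank 0. Corank 2; j^3 = -3*u^2*v has shape L^2 M (L != M), so D-series; mu = 9 gives D_9.

9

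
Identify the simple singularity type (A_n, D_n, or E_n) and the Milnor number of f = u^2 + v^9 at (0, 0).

Type A8, Milnor number mu = 8.

The Hessian of f at 0 is [[2, 0], [0, 0]] with rank 1, so corank 1. A Groebner basis of the Jacobian ideal J(f) in C{u,v} is {v^8, u}; counting standard monomials gives mu = 8. Corank 1: A-series; mu = 8 gives A_8.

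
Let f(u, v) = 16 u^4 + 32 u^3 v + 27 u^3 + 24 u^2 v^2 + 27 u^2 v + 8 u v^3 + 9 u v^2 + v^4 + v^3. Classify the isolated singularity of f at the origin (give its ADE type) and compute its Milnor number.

Type E_6, Milnor number mu = 6.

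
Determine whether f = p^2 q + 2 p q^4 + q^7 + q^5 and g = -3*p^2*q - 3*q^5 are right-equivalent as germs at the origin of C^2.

The Hessian of f at 0 has rank 0. Corank 2; j^3 = p^2*q has shape L^2 M (L != M), so D-series; mu = 6 gives D_6. The Hessian of g at 0 has rank 0. Corank 2; j^3 = -3*p^2*q has shape L^2 M (L != M), so D-series; mu = 6 gives D_6. Both have type D_6, hence right-equivalent.

Yes.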